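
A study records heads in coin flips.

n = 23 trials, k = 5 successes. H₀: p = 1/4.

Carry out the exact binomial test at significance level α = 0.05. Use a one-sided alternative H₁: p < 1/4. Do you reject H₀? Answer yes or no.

Exact binomial: n=23, k=5, p₀=1/4=0.2500
P(X≤5) from Σ C(n,i)·p₀^i·(1−p₀)^(n−i)
p-value (one-sided, H₁ less) = 0.46847
At α=0.05: p ≥ α → fail to reject H₀

reject H₀: no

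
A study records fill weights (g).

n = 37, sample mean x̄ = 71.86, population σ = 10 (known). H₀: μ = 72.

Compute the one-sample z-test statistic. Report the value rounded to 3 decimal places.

SE = σ/√n = 10/√37 = 1.6440
z = (x̄−μ₀)/SE = (71.86−72)/1.6440 = -0.0852

test statistic = -0.085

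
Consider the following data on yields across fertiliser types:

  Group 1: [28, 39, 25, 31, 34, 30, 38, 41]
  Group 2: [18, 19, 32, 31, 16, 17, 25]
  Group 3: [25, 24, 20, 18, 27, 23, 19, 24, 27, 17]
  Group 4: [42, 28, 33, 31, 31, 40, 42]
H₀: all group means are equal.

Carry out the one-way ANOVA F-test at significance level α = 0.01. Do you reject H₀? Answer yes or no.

reject H₀: yes

Group means [33.25, 22.57, 22.40, 35.29], grand mean 27.969
SSB = Σnᵢ(x̄ᵢ−x̄)² = 1111.926; SSW = ΣΣ(x−x̄ᵢ)² = 829.043
MSB = 1111.926/3 = 370.6420; MSW = 829.043/28 = 29.6087
F = MSB/MSW = 12.5180
df = (3, 28)
p-value (upper-tail) = 0.00002
At α=0.01: p < α → reject H₀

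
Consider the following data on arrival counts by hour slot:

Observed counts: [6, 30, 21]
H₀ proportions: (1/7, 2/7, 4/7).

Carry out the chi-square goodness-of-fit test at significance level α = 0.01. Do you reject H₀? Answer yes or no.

n = 57; E_i = n·p_i = [8.14, 16.29, 32.57]
χ² = (6−8.14)²/8.14 + (30−16.29)²/16.29 + (21−32.57)²/32.57 = 16.2237
df = 2
p-value (upper-tail) = 0.00030
At α=0.01: p < α → reject H₀

reject H₀: yes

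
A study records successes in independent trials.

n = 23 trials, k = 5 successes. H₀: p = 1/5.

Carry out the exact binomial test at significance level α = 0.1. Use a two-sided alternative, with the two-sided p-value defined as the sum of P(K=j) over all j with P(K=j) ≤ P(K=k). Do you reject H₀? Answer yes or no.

Exact binomial: n=23, k=5, p₀=1/5=0.2000
P(X=j) = C(n,j)·p₀^j·(1−p₀)^(n−j); p = Σ P(X=j) over j with P(X=j) ≤ P(X=5)
p-value (two-sided) = 0.79582
At α=0.1: p ≥ α → fail to reject H₀

reject H₀: no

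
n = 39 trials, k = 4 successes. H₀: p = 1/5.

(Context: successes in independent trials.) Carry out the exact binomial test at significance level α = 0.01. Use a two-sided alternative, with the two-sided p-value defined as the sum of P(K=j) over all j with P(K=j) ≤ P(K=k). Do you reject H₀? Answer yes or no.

Exact binomial: n=39, k=4, p₀=1/5=0.2000
P(X=j) = C(n,j)·p₀^j·(1−p₀)^(n−j); p = Σ P(X=j) over j with P(X=j) ≤ P(X=4)
p-value (two-sided) = 0.16082
At α=0.01: p ≥ α → fail to reject H₀

reject H₀: no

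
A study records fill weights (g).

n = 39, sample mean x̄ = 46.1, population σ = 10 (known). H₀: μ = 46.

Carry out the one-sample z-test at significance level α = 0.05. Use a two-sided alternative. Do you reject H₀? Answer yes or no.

SE = σ/√n = 10/√39 = 1.6013
z = (x̄−μ₀)/SE = (46.1−46)/1.6013 = 0.0624
p-value (two-sided) = 0.95020
At α=0.05: p ≥ α → fail to reject H₀

reject H₀: no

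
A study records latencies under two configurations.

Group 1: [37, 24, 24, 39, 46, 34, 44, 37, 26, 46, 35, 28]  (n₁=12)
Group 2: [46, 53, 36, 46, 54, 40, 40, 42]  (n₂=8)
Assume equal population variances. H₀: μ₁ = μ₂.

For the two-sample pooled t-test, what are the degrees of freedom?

df = n₁ + n₂ − 2 = 12 + 8 − 2 = 18

degrees of freedom = 18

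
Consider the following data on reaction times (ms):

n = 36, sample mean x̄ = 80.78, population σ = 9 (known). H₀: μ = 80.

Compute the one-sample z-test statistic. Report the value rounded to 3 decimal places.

test statistic = 0.520

SE = σ/√n = 9/√36 = 1.5000
z = (x̄−μ₀)/SE = (80.78−80)/1.5000 = 0.5200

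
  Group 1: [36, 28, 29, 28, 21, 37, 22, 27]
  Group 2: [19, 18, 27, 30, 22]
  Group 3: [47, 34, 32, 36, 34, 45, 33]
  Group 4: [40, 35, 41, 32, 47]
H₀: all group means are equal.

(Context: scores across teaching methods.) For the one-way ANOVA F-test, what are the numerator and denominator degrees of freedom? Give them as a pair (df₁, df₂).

k = 4 groups, N = 25 total
df = (k−1, N−k) = (4−1, 25−4) = (3, 21)

degrees of freedom = [3, 21]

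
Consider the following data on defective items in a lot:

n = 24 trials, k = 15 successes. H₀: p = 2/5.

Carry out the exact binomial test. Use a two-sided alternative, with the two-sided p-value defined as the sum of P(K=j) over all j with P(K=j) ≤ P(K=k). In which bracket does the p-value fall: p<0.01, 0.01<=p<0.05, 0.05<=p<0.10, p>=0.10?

p-value bracket: 0.01<=p<0.05

Exact binomial: n=24, k=15, p₀=2/5=0.4000
P(X=j) = C(n,j)·p₀^j·(1−p₀)^(n−j); p = Σ P(X=j) over j with P(X=j) ≤ P(X=15)
p-value (two-sided) = 0.03511
→ bracket: 0.01<=p<0.05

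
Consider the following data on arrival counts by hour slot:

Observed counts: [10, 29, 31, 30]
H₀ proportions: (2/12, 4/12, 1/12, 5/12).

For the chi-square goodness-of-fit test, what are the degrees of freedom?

degrees of freedom = 3

df = k − 1 = 4 − 1 = 3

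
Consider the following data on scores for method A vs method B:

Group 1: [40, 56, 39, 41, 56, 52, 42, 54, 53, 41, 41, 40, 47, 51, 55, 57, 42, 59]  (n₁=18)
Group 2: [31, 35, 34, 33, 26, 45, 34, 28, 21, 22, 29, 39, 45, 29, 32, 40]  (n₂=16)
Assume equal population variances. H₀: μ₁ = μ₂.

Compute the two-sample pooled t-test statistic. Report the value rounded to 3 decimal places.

x̄₁=48.111, s₁=7.251, n₁=18
x̄₂=32.688, s₂=7.087, n₂=16
s_p² = [17·7.251² + 15·7.087²]/32 = 51.4755
SE = √(s_p²·(1/18+1/16)) = 2.4652
t = (48.111−32.688)/2.4652 = 6.2567
df = 32

test statistic = 6.257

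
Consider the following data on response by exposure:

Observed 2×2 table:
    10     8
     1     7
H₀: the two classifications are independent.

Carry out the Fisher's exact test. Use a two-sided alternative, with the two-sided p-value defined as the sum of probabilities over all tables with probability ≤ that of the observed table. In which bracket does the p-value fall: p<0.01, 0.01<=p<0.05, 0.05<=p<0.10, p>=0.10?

Margins: r₁=18, r₂=8, c₁=11, c₂=15, n=26
p_obs = C(18,10)·C(8,1)/C(26,11); sum pmf over tables with pmf ≤ p_obs
p-value (two-sided) = 0.08375
→ bracket: 0.05<=p<0.10

p-value bracket: 0.05<=p<0.10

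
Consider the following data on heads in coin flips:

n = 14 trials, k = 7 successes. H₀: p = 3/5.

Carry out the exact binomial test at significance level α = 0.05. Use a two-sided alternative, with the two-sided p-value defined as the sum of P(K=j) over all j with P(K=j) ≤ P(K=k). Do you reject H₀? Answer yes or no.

reject H₀: no

Exact binomial: n=14, k=7, p₀=3/5=0.6000
P(X=j) = C(n,j)·p₀^j·(1−p₀)^(n−j); p = Σ P(X=j) over j with P(X=j) ≤ P(X=7)
p-value (two-sided) = 0.58680
At α=0.05: p ≥ α → fail to reject H₀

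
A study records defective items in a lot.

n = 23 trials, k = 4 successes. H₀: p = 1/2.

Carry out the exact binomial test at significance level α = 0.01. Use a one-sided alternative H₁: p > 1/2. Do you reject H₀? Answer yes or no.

reject H₀: no

Exact binomial: n=23, k=4, p₀=1/2=0.5000
P(X≥4) from Σ C(n,i)·p₀^i·(1−p₀)^(n−i)
p-value (one-sided, H₁ greater) = 0.99976
At α=0.01: p ≥ α → fail to reject H₀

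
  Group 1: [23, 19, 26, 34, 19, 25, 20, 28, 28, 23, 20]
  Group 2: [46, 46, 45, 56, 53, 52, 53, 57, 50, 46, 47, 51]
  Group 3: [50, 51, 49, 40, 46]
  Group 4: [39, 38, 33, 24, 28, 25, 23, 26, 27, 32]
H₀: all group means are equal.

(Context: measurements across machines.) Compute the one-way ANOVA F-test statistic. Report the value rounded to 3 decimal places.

Group means [24.09, 50.17, 47.20, 29.50], grand mean 36.789
SSB = Σnᵢ(x̄ᵢ−x̄)² = 4994.440; SSW = ΣΣ(x−x̄ᵢ)² = 783.876
MSB = 4994.440/3 = 1664.8133; MSW = 783.876/34 = 23.0552
F = MSB/MSW = 72.2100
df = (3, 34)

test statistic = 72.210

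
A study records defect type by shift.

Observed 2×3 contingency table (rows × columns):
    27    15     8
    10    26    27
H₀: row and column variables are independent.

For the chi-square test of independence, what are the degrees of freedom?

degrees of freedom = 2

df = (r−1)(c−1) = (2−1)·(3−1) = 2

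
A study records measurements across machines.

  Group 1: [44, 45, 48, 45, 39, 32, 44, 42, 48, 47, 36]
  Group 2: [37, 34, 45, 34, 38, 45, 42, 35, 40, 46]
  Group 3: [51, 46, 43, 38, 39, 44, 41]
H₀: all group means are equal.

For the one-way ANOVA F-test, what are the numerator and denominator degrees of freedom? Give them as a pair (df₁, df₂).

degrees of freedom = [2, 25]

k = 3 groups, N = 28 total
df = (k−1, N−k) = (3−1, 28−3) = (2, 25)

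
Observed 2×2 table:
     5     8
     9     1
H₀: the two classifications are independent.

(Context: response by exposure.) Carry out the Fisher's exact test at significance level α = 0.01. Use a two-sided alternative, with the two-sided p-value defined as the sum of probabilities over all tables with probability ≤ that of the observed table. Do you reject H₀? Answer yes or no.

Margins: r₁=13, r₂=10, c₁=14, c₂=9, n=23
p_obs = C(13,5)·C(10,9)/C(23,14); sum pmf over tables with pmf ≤ p_obs
p-value (two-sided) = 0.02881
At α=0.01: p ≥ α → fail to reject H₀

reject H₀: no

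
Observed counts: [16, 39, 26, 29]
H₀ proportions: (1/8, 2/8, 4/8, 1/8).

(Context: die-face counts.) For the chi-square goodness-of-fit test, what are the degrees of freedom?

df = k − 1 = 4 − 1 = 3

degrees of freedom = 3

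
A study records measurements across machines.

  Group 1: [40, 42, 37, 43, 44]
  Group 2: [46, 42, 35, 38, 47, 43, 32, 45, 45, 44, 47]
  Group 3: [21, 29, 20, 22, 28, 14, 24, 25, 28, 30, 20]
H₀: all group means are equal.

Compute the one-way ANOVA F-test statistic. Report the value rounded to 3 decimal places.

test statistic = 49.370

Group means [41.20, 42.18, 23.73], grand mean 34.481
SSB = Σnᵢ(x̄ᵢ−x̄)² = 2150.123; SSW = ΣΣ(x−x̄ᵢ)² = 522.618
MSB = 2150.123/2 = 1075.0613; MSW = 522.618/24 = 21.7758
F = MSB/MSW = 49.3696
df = (2, 24)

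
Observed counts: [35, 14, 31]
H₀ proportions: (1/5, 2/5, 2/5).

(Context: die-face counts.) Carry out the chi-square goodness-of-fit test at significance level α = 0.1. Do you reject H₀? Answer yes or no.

n = 80; E_i = n·p_i = [16.00, 32.00, 32.00]
χ² = (35−16.00)²/16.00 + (14−32.00)²/32.00 + (31−32.00)²/32.00 = 32.7188
df = 2
p-value (upper-tail) = 0.00000
At α=0.1: p < α → reject H₀

reject H₀: yes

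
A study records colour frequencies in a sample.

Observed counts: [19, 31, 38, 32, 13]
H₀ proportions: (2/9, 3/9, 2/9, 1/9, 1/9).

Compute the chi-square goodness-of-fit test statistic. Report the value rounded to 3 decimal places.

test statistic = 30.477

n = 133; E_i = n·p_i = [29.56, 44.33, 29.56, 14.78, 14.78]
χ² = (19−29.56)²/29.56 + (31−44.33)²/44.33 + (38−29.56)²/29.56 + (32−14.78)²/14.78 + (13−14.78)²/14.78 = 30.4774
df = 4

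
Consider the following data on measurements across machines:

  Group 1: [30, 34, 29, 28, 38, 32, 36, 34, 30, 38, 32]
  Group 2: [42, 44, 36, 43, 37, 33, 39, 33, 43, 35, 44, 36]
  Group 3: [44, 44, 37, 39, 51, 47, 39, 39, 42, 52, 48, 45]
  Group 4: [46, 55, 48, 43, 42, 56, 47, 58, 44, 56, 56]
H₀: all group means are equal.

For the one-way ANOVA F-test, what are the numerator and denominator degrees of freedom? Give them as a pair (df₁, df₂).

k = 4 groups, N = 46 total
df = (k−1, N−k) = (4−1, 46−4) = (3, 42)

degrees of freedom = [3, 42]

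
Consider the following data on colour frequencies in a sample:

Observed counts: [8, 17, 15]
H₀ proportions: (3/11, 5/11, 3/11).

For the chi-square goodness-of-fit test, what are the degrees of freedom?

degrees of freedom = 2

df = k − 1 = 3 − 1 = 2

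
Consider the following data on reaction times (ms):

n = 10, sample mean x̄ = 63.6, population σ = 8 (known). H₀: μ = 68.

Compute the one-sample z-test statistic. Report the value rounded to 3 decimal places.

test statistic = -1.739

SE = σ/√n = 8/√10 = 2.5298
z = (x̄−μ₀)/SE = (63.6−68)/2.5298 = -1.7393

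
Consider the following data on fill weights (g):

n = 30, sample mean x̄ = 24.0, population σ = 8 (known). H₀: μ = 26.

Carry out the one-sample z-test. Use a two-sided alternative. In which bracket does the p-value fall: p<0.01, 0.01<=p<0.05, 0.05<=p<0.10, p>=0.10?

SE = σ/√n = 8/√30 = 1.4606
z = (x̄−μ₀)/SE = (24.0−26)/1.4606 = -1.3693
p-value (two-sided) = 0.17090
→ bracket: p>=0.10

p-value bracket: p>=0.10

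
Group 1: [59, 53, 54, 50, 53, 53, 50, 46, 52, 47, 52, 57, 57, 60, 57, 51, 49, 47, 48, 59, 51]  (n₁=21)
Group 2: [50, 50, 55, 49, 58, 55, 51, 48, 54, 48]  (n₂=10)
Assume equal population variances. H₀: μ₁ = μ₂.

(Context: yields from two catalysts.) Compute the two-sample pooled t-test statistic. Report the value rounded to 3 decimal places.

test statistic = 0.533

x̄₁=52.619, s₁=4.225, n₁=21
x̄₂=51.800, s₂=3.458, n₂=10
s_p² = [20·4.225² + 9·3.458²]/29 = 16.0190
SE = √(s_p²·(1/21+1/10)) = 1.5378
t = (52.619−51.800)/1.5378 = 0.5326
df = 29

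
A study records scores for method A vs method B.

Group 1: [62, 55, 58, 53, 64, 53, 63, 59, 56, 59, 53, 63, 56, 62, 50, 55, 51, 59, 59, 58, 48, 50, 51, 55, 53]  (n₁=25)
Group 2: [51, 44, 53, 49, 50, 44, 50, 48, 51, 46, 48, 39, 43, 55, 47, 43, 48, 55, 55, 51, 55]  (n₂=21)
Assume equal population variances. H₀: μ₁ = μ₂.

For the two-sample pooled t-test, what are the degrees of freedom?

degrees of freedom = 44

df = n₁ + n₂ − 2 = 25 + 21 − 2 = 44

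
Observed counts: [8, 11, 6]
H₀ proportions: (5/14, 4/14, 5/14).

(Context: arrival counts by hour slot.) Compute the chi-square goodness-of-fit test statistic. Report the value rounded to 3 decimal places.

n = 25; E_i = n·p_i = [8.93, 7.14, 8.93]
χ² = (8−8.93)²/8.93 + (11−7.14)²/7.14 + (6−8.93)²/8.93 = 3.1400
df = 2

test statistic = 3.140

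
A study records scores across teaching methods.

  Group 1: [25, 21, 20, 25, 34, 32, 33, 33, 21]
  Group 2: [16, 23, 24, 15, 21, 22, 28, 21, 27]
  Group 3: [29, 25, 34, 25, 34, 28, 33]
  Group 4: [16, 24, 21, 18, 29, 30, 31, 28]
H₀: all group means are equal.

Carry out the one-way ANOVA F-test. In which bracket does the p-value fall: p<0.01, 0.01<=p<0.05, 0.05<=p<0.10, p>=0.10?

Group means [27.11, 21.89, 29.71, 24.62], grand mean 25.636
SSB = Σnᵢ(x̄ᵢ−x̄)² = 270.555; SSW = ΣΣ(x−x̄ᵢ)² = 755.081
MSB = 270.555/3 = 90.1850; MSW = 755.081/29 = 26.0373
F = MSB/MSW = 3.4637
df = (3, 29)
p-value (upper-tail) = 0.02892
→ bracket: 0.01<=p<0.05

p-value bracket: 0.01<=p<0.05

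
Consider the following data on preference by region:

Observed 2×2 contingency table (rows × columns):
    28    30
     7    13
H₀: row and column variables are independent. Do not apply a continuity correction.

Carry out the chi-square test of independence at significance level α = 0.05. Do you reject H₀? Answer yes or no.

Row totals [58, 20], col totals [35, 43], n=78
χ² = (28−26.03)²/26.03 + (30−31.97)²/31.97 + (7−8.97)²/8.97 + (13−11.03)²/11.03 = 1.0596
df = 1
p-value (upper-tail) = 0.30331
At α=0.05: p ≥ α → fail to reject H₀

reject H₀: no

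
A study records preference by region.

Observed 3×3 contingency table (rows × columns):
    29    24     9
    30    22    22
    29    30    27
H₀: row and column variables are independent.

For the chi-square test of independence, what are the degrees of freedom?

degrees of freedom = 4

df = (r−1)(c−1) = (3−1)·(3−1) = 4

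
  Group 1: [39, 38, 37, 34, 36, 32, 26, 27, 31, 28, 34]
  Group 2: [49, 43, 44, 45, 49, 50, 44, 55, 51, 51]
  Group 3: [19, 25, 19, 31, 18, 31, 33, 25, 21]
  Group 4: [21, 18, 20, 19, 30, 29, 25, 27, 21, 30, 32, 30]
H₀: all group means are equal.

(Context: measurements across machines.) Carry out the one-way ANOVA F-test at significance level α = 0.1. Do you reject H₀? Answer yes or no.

Group means [32.91, 48.10, 24.67, 25.17], grand mean 32.548
SSB = Σnᵢ(x̄ᵢ−x̄)² = 3632.929; SSW = ΣΣ(x−x̄ᵢ)² = 899.476
MSB = 3632.929/3 = 1210.9763; MSW = 899.476/38 = 23.6704
F = MSB/MSW = 51.1599
df = (3, 38)
p-value (upper-tail) = 0.00000
At α=0.1: p < α → reject H₀

reject H₀: yes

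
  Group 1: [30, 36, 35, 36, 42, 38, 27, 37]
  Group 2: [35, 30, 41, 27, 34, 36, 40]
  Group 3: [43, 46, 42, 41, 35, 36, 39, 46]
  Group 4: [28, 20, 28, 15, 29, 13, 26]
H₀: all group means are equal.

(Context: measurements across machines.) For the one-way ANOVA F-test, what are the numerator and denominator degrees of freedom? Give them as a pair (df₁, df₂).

degrees of freedom = [3, 26]

k = 4 groups, N = 30 total
df = (k−1, N−k) = (4−1, 30−4) = (3, 26)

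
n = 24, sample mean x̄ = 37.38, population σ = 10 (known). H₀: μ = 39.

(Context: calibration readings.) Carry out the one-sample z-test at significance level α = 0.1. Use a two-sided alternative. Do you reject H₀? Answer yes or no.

SE = σ/√n = 10/√24 = 2.0412
z = (x̄−μ₀)/SE = (37.38−39)/2.0412 = -0.7936
p-value (two-sided) = 0.42741
At α=0.1: p ≥ α → fail to reject H₀

reject H₀: no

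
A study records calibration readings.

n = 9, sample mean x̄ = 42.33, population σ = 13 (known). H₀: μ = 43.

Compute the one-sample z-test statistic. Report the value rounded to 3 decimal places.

SE = σ/√n = 13/√9 = 4.3333
z = (x̄−μ₀)/SE = (42.33−43)/4.3333 = -0.1546

test statistic = -0.155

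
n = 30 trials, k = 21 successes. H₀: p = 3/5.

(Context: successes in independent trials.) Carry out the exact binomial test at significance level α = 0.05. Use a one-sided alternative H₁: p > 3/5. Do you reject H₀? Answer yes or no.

Exact binomial: n=30, k=21, p₀=3/5=0.6000
P(X≥21) from Σ C(n,i)·p₀^i·(1−p₀)^(n−i)
p-value (one-sided, H₁ greater) = 0.17629
At α=0.05: p ≥ α → fail to reject H₀

reject H₀: no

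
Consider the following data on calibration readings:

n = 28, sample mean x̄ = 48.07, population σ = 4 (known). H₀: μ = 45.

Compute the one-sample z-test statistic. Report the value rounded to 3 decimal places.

SE = σ/√n = 4/√28 = 0.7559
z = (x̄−μ₀)/SE = (48.07−45)/0.7559 = 4.0612

test statistic = 4.061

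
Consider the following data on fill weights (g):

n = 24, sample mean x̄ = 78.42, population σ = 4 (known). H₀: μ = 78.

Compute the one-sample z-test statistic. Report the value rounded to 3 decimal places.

test statistic = 0.514

SE = σ/√n = 4/√24 = 0.8165
z = (x̄−μ₀)/SE = (78.42−78)/0.8165 = 0.5144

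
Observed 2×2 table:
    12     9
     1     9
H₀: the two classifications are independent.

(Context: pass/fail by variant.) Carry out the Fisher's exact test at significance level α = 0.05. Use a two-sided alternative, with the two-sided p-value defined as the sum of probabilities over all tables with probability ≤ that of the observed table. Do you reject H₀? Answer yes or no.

Margins: r₁=21, r₂=10, c₁=13, c₂=18, n=31
p_obs = C(21,12)·C(10,1)/C(31,13); sum pmf over tables with pmf ≤ p_obs
p-value (two-sided) = 0.01997
At α=0.05: p < α → reject H₀

reject H₀: yes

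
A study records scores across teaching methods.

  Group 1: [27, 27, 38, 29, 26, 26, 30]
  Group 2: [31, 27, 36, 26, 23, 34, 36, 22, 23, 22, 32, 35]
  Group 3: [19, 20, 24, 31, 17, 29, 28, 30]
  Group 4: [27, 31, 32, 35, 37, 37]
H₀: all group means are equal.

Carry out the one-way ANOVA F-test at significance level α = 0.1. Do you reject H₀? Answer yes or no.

Group means [29.00, 28.92, 24.75, 33.17], grand mean 28.697
SSB = Σnᵢ(x̄ᵢ−x̄)² = 245.720; SSW = ΣΣ(x−x̄ᵢ)² = 751.250
MSB = 245.720/3 = 81.9066; MSW = 751.250/29 = 25.9052
F = MSB/MSW = 3.1618
df = (3, 29)
p-value (upper-tail) = 0.03944
At α=0.1: p < α → reject H₀

reject H₀: yes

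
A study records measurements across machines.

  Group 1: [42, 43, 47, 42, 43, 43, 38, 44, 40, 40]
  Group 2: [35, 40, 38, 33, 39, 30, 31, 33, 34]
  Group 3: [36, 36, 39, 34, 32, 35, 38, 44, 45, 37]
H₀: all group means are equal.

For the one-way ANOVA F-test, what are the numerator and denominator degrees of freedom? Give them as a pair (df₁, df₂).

k = 3 groups, N = 29 total
df = (k−1, N−k) = (3−1, 29−3) = (2, 26)

degrees of freedom = [2, 26]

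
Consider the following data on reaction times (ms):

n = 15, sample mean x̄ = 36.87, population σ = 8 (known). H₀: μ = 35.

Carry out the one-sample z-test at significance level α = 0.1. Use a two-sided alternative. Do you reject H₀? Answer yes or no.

SE = σ/√n = 8/√15 = 2.0656
z = (x̄−μ₀)/SE = (36.87−35)/2.0656 = 0.9053
p-value (two-sided) = 0.36530
At α=0.1: p ≥ α → fail to reject H₀

reject H₀: no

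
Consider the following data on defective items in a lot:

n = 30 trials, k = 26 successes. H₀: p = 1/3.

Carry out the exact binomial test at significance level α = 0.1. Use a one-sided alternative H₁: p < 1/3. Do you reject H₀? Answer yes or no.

Exact binomial: n=30, k=26, p₀=1/3=0.3333
P(X≤26) from Σ C(n,i)·p₀^i·(1−p₀)^(n−i)
p-value (one-sided, H₁ less) = 1.00000
At α=0.1: p ≥ α → fail to reject H₀

reject H₀: no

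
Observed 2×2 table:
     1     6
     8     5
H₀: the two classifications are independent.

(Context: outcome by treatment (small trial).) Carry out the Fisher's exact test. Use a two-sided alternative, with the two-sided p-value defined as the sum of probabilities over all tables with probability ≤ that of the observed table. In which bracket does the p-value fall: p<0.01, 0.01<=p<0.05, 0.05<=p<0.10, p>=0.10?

Margins: r₁=7, r₂=13, c₁=9, c₂=11, n=20
p_obs = C(7,1)·C(13,8)/C(20,9); sum pmf over tables with pmf ≤ p_obs
p-value (two-sided) = 0.07028
→ bracket: 0.05<=p<0.10

p-value bracket: 0.05<=p<0.10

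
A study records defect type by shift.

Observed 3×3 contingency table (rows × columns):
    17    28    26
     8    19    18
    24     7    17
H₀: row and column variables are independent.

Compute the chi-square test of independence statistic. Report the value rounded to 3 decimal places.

test statistic = 16.689

Row totals [71, 45, 48], col totals [49, 54, 61], n=164
χ² = (17−21.21)²/21.21 + (28−23.38)²/23.38 + (26−26.41)²/26.41 + (8−13.45)²/13.45 + (19−14.82)²/14.82 + (18−16.74)²/16.74 + (24−14.34)²/14.34 + (7−15.80)²/15.80 + (17−17.85)²/17.85 = 16.6890
df = 4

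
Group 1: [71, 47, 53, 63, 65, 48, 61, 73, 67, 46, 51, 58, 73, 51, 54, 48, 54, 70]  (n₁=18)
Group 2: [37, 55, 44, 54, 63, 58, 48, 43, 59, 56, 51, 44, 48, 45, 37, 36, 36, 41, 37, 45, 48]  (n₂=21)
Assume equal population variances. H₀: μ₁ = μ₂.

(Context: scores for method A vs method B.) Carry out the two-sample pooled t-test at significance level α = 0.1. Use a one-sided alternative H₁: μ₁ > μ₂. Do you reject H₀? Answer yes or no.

x̄₁=58.500, s₁=9.526, n₁=18
x̄₂=46.905, s₂=8.227, n₂=21
s_p² = [17·9.526² + 20·8.227²]/37 = 78.2786
SE = √(s_p²·(1/18+1/21)) = 2.8419
t = (58.500−46.905)/2.8419 = 4.0801
df = 37
p-value (one-sided, H₁ greater) = 0.00012
At α=0.1: p < α → reject H₀

reject H₀: yes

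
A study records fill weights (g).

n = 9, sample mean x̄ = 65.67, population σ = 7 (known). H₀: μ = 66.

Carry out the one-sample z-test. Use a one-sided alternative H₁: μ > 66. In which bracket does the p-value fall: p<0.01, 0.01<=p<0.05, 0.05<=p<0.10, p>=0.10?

p-value bracket: p>=0.10

SE = σ/√n = 7/√9 = 2.3333
z = (x̄−μ₀)/SE = (65.67−66)/2.3333 = -0.1414
p-value (one-sided, H₁ greater) = 0.55623
→ bracket: p>=0.10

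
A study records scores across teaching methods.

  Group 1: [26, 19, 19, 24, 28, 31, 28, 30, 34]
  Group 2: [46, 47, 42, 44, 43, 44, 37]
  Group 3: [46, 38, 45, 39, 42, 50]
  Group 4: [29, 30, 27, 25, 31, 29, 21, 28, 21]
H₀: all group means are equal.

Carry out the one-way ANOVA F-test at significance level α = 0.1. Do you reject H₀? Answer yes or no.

Group means [26.56, 43.29, 43.33, 26.78], grand mean 33.645
SSB = Σnᵢ(x̄ᵢ−x̄)² = 2090.557; SSW = ΣΣ(x−x̄ᵢ)² = 488.540
MSB = 2090.557/3 = 696.8524; MSW = 488.540/27 = 18.0941
F = MSB/MSW = 38.5128
df = (3, 27)
p-value (upper-tail) = 0.00000
At α=0.1: p < α → reject H₀

reject H₀: yes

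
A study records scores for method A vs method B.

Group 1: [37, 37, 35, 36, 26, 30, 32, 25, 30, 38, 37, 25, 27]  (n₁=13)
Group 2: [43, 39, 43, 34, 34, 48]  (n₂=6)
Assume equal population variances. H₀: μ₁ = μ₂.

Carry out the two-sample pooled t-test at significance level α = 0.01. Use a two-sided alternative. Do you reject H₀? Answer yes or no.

x̄₁=31.923, s₁=5.024, n₁=13
x̄₂=40.167, s₂=5.565, n₂=6
s_p² = [12·5.024² + 5·5.565²]/17 = 26.9268
SE = √(s_p²·(1/13+1/6)) = 2.5611
t = (31.923−40.167)/2.5611 = -3.2188
df = 17
p-value (two-sided) = 0.00504
At α=0.01: p < α → reject H₀

reject H₀: yes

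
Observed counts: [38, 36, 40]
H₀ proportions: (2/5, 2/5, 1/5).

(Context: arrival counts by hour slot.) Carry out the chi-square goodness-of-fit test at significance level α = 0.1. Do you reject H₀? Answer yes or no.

n = 114; E_i = n·p_i = [45.60, 45.60, 22.80]
χ² = (38−45.60)²/45.60 + (36−45.60)²/45.60 + (40−22.80)²/22.80 = 16.2632
df = 2
p-value (upper-tail) = 0.00029
At α=0.1: p < α → reject H₀

reject H₀: yes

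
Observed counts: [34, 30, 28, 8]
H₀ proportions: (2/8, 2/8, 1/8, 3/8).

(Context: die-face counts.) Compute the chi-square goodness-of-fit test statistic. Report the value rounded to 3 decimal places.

n = 100; E_i = n·p_i = [25.00, 25.00, 12.50, 37.50]
χ² = (34−25.00)²/25.00 + (30−25.00)²/25.00 + (28−12.50)²/12.50 + (8−37.50)²/37.50 = 46.6667
df = 3

test statistic = 46.667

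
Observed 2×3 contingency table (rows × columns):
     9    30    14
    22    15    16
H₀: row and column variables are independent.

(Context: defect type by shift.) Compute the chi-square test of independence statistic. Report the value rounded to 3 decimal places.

test statistic = 10.585

Row totals [53, 53], col totals [31, 45, 30], n=106
χ² = (9−15.50)²/15.50 + (30−22.50)²/22.50 + (14−15.00)²/15.00 + (22−15.50)²/15.50 + (15−22.50)²/22.50 + (16−15.00)²/15.00 = 10.5849
df = 2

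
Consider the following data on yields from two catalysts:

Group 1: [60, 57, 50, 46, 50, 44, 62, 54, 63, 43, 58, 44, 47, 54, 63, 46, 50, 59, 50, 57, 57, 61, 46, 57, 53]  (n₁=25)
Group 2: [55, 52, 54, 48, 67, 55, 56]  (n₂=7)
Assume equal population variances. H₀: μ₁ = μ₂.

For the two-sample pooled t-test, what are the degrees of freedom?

degrees of freedom = 30

df = n₁ + n₂ − 2 = 25 + 7 − 2 = 30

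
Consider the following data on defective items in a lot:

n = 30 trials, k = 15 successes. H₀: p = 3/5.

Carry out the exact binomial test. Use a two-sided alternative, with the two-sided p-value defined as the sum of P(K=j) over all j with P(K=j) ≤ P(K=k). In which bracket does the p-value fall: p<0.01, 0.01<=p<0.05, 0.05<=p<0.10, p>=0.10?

p-value bracket: p>=0.10

Exact binomial: n=30, k=15, p₀=3/5=0.6000
P(X=j) = C(n,j)·p₀^j·(1−p₀)^(n−j); p = Σ P(X=j) over j with P(X=j) ≤ P(X=15)
p-value (two-sided) = 0.26938
→ bracket: p>=0.10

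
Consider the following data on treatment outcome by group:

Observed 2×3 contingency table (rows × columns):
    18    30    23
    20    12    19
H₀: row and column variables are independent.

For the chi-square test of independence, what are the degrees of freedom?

degrees of freedom = 2

df = (r−1)(c−1) = (2−1)·(3−1) = 2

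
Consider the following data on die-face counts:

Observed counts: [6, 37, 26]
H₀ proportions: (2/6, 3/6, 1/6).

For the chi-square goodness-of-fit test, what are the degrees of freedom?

degrees of freedom = 2

df = k − 1 = 3 − 1 = 2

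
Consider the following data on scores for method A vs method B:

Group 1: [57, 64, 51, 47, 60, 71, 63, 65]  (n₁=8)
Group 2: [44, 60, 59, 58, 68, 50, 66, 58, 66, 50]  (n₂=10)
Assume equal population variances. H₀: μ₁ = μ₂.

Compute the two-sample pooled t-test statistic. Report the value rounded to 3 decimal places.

test statistic = 0.497

x̄₁=59.750, s₁=7.833, n₁=8
x̄₂=57.900, s₂=7.866, n₂=10
s_p² = [7·7.833² + 9·7.866²]/16 = 61.6500
SE = √(s_p²·(1/8+1/10)) = 3.7244
t = (59.750−57.900)/3.7244 = 0.4967
df = 16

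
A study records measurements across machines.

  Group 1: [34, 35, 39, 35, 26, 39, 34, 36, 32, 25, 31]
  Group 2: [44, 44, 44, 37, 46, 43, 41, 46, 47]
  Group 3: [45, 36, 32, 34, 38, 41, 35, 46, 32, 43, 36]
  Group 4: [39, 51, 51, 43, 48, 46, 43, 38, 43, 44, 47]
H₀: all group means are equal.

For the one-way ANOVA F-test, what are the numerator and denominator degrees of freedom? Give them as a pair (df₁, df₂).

degrees of freedom = [3, 38]

k = 4 groups, N = 42 total
df = (k−1, N−k) = (4−1, 42−4) = (3, 38)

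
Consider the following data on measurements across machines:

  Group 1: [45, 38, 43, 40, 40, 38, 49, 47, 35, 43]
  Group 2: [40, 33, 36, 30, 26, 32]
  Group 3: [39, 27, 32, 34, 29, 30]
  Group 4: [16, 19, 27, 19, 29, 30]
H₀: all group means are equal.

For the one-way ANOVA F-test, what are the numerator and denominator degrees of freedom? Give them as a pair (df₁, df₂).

k = 4 groups, N = 28 total
df = (k−1, N−k) = (4−1, 28−4) = (3, 24)

degrees of freedom = [3, 24]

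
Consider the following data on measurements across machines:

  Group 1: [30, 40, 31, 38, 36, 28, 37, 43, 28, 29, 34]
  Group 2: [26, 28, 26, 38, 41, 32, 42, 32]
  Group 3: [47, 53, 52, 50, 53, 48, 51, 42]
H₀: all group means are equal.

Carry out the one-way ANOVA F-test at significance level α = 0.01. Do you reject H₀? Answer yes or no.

Group means [34.00, 33.12, 49.50], grand mean 38.333
SSB = Σnᵢ(x̄ᵢ−x̄)² = 1421.125; SSW = ΣΣ(x−x̄ᵢ)² = 660.875
MSB = 1421.125/2 = 710.5625; MSW = 660.875/24 = 27.5365
F = MSB/MSW = 25.8044
df = (2, 24)
p-value (upper-tail) = 0.00000
At α=0.01: p < α → reject H₀

reject H₀: yes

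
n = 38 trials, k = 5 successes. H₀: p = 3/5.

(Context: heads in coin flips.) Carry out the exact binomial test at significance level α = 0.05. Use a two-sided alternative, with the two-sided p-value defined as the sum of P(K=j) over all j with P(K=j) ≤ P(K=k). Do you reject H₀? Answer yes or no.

Exact binomial: n=38, k=5, p₀=3/5=0.6000
P(X=j) = C(n,j)·p₀^j·(1−p₀)^(n−j); p = Σ P(X=j) over j with P(X=j) ≤ P(X=5)
p-value (two-sided) = 0.00000
At α=0.05: p < α → reject H₀

reject H₀: yes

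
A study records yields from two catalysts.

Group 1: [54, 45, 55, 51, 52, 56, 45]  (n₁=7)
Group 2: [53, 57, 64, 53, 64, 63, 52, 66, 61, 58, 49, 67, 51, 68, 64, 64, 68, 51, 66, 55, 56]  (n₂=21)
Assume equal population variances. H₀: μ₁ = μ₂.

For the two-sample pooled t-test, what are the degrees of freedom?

df = n₁ + n₂ − 2 = 7 + 21 − 2 = 26

degrees of freedom = 26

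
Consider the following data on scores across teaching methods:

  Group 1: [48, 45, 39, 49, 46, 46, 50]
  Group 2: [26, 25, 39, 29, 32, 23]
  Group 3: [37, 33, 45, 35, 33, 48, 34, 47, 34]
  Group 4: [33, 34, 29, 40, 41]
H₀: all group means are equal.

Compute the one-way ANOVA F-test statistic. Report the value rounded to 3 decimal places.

test statistic = 11.259

Group means [46.14, 29.00, 38.44, 35.40], grand mean 37.778
SSB = Σnᵢ(x̄ᵢ−x̄)² = 984.387; SSW = ΣΣ(x−x̄ᵢ)² = 670.279
MSB = 984.387/3 = 328.1291; MSW = 670.279/23 = 29.1426
F = MSB/MSW = 11.2594
df = (3, 23)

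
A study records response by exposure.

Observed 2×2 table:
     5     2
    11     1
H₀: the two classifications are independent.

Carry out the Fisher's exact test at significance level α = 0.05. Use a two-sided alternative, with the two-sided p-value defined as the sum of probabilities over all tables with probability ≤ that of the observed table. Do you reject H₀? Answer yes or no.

reject H₀: no

Margins: r₁=7, r₂=12, c₁=16, c₂=3, n=19
p_obs = C(7,5)·C(12,11)/C(19,16); sum pmf over tables with pmf ≤ p_obs
p-value (two-sided) = 0.52322
At α=0.05: p ≥ α → fail to reject H₀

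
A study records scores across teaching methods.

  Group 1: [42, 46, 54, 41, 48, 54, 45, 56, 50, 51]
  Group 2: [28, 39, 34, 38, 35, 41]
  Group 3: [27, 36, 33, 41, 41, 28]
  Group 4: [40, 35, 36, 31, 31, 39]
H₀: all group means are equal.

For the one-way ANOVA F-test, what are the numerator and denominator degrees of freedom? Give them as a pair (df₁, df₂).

degrees of freedom = [3, 24]

k = 4 groups, N = 28 total
df = (k−1, N−k) = (4−1, 28−4) = (3, 24)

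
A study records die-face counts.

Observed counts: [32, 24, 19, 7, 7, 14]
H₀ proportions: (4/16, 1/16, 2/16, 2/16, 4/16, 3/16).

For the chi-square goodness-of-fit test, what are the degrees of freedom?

df = k − 1 = 6 − 1 = 5

degrees of freedom = 5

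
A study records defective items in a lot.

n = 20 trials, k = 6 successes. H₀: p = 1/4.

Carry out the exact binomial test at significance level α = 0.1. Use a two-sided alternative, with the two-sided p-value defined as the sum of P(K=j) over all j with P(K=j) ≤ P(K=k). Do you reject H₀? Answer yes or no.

Exact binomial: n=20, k=6, p₀=1/4=0.2500
P(X=j) = C(n,j)·p₀^j·(1−p₀)^(n−j); p = Σ P(X=j) over j with P(X=j) ≤ P(X=6)
p-value (two-sided) = 0.60798
At α=0.1: p ≥ α → fail to reject H₀

reject H₀: no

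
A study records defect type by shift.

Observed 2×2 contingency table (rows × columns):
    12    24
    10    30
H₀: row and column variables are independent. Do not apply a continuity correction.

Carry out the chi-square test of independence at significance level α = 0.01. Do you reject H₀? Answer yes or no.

Row totals [36, 40], col totals [22, 54], n=76
χ² = (12−10.42)²/10.42 + (24−25.58)²/25.58 + (10−11.58)²/11.58 + (30−28.42)²/28.42 = 0.6397
df = 1
p-value (upper-tail) = 0.42381
At α=0.01: p ≥ α → fail to reject H₀

reject H₀: no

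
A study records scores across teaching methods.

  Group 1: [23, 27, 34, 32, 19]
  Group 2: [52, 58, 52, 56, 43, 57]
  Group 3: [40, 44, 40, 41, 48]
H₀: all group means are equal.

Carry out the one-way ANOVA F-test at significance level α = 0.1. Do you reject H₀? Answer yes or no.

reject H₀: yes

Group means [27.00, 53.00, 42.60], grand mean 41.625
SSB = Σnᵢ(x̄ᵢ−x̄)² = 1850.550; SSW = ΣΣ(x−x̄ᵢ)² = 353.200
MSB = 1850.550/2 = 925.2750; MSW = 353.200/13 = 27.1692
F = MSB/MSW = 34.0560
df = (2, 13)
p-value (upper-tail) = 0.00001
At α=0.1: p < α → reject H₀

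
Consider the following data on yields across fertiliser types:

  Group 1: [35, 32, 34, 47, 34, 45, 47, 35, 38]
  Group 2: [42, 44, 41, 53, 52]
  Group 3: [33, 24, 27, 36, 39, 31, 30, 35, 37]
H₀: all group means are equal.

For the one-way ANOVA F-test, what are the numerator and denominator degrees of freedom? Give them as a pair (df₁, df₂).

k = 3 groups, N = 23 total
df = (k−1, N−k) = (3−1, 23−3) = (2, 20)

degrees of freedom = [2, 20]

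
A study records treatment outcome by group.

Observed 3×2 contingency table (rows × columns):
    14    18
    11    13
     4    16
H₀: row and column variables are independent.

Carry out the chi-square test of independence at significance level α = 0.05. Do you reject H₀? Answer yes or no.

Row totals [32, 24, 20], col totals [29, 47], n=76
χ² = (14−12.21)²/12.21 + (18−19.79)²/19.79 + (11−9.16)²/9.16 + (13−14.84)²/14.84 + (4−7.63)²/7.63 + (16−12.37)²/12.37 = 3.8177
df = 2
p-value (upper-tail) = 0.14825
At α=0.05: p ≥ α → fail to reject H₀

reject H₀: no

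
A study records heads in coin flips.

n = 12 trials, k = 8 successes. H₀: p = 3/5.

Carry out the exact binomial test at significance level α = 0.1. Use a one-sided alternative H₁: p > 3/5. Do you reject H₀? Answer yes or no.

Exact binomial: n=12, k=8, p₀=3/5=0.6000
P(X≥8) from Σ C(n,i)·p₀^i·(1−p₀)^(n−i)
p-value (one-sided, H₁ greater) = 0.43818
At α=0.1: p ≥ α → fail to reject H₀

reject H₀: no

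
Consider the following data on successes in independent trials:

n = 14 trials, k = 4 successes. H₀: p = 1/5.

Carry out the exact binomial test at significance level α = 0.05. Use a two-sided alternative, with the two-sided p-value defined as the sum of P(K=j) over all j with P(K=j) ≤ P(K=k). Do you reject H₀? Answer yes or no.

Exact binomial: n=14, k=4, p₀=1/5=0.2000
P(X=j) = C(n,j)·p₀^j·(1−p₀)^(n−j); p = Σ P(X=j) over j with P(X=j) ≤ P(X=4)
p-value (two-sided) = 0.49972
At α=0.05: p ≥ α → fail to reject H₀

reject H₀: no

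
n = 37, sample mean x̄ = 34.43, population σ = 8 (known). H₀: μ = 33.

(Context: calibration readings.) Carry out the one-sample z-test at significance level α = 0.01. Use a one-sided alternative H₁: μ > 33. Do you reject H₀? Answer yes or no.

SE = σ/√n = 8/√37 = 1.3152
z = (x̄−μ₀)/SE = (34.43−33)/1.3152 = 1.0873
p-value (one-sided, H₁ greater) = 0.13845
At α=0.01: p ≥ α → fail to reject H₀

reject H₀: no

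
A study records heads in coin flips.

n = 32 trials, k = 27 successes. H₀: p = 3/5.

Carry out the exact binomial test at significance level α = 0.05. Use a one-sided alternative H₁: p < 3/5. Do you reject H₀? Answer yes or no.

Exact binomial: n=32, k=27, p₀=3/5=0.6000
P(X≤27) from Σ C(n,i)·p₀^i·(1−p₀)^(n−i)
p-value (one-sided, H₁ less) = 0.99930
At α=0.05: p ≥ α → fail to reject H₀

reject H₀: no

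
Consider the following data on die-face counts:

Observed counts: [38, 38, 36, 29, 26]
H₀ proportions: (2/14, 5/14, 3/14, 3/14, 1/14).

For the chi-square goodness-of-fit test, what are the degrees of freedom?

degrees of freedom = 4

df = k − 1 = 5 − 1 = 4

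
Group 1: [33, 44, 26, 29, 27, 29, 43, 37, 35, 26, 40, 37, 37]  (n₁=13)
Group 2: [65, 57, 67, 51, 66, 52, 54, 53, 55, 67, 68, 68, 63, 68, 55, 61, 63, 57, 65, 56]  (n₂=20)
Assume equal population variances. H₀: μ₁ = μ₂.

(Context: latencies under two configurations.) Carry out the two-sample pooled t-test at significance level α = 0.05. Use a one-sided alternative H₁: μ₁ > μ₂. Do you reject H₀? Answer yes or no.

reject H₀: no

x̄₁=34.077, s₁=6.278, n₁=13
x̄₂=60.550, s₂=6.083, n₂=20
s_p² = [12·6.278² + 19·6.083²]/31 = 37.9314
SE = √(s_p²·(1/13+1/20)) = 2.1942
t = (34.077−60.550)/2.1942 = -12.0652
df = 31
p-value (one-sided, H₁ greater) = 1.00000
At α=0.05: p ≥ α → fail to reject H₀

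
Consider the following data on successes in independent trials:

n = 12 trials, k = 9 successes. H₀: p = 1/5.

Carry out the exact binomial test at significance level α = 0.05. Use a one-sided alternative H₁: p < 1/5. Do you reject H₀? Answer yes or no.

Exact binomial: n=12, k=9, p₀=1/5=0.2000
P(X≤9) from Σ C(n,i)·p₀^i·(1−p₀)^(n−i)
p-value (one-sided, H₁ less) = 1.00000
At α=0.05: p ≥ α → fail to reject H₀

reject H₀: no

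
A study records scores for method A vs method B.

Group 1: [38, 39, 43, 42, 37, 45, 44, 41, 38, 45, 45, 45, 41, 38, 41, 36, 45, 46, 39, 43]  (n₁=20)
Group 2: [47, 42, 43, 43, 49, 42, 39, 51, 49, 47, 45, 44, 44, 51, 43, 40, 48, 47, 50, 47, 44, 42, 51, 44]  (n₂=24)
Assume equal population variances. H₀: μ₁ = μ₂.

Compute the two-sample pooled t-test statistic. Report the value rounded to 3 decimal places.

x̄₁=41.550, s₁=3.187, n₁=20
x̄₂=45.500, s₂=3.539, n₂=24
s_p² = [19·3.187² + 23·3.539²]/42 = 11.4512
SE = √(s_p²·(1/20+1/24)) = 1.0245
t = (41.550−45.500)/1.0245 = -3.8554
df = 42

test statistic = -3.855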